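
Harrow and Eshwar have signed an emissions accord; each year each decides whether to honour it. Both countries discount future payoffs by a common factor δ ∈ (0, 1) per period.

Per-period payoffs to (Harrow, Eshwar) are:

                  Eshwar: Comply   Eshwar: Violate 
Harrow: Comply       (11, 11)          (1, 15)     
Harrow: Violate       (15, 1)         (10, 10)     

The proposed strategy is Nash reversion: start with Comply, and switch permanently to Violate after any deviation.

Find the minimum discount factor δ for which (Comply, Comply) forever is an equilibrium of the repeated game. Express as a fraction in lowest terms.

4/5

One-period gain from deviating is 15 − 11 = 4. The loss is 11 − 10 = 1 in every subsequent period, with present value 1·δ/(1−δ).
Deviation is unprofitable when 1·δ/(1−δ) ≥ 4, i.e. δ/(1−δ) ≥ 4.
Equivalently δ ≥ 4/(4+1) = 4/5.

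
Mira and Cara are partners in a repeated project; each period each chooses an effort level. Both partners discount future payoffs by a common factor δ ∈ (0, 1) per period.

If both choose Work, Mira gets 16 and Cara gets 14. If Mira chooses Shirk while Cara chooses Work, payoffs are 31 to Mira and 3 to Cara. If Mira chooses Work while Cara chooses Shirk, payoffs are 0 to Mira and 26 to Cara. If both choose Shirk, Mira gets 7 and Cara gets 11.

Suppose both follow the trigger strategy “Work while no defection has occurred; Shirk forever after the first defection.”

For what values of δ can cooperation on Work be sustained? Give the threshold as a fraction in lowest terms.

4/5

Mira: cooperation gives 16 each period; deviation gives 31 once then 7 forever.
  16/(1−δ) ≥ 31 + 7δ/(1−δ) ⇒ δ ≥ 15/24 = 5/8.
Cara: cooperation gives 14 each period; deviation gives 26 once then 11 forever.
  δ ≥ 12/15 = 4/5.
Both must hold, so the binding constraint is Cara's: δ ≥ 4/5.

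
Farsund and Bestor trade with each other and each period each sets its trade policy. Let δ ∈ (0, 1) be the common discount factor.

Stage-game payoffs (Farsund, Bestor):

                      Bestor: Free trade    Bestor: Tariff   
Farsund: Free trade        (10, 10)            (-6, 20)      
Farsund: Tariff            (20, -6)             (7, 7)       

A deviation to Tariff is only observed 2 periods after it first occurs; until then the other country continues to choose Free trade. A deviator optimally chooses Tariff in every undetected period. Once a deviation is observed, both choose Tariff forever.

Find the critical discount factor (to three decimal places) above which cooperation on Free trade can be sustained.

0.877

A deviator earns 20 for 2 periods, then 7 forever; cooperating earns 10 forever. Multiplying the IC by (1−δ):
10 ≥ 20(1−δ^2) + 7δ^2, so 13·δ^2 ≥ 10 and δ^2 ≥ 10/13.
δ ≥ (10/13)^(1/2) ≈ 0.877.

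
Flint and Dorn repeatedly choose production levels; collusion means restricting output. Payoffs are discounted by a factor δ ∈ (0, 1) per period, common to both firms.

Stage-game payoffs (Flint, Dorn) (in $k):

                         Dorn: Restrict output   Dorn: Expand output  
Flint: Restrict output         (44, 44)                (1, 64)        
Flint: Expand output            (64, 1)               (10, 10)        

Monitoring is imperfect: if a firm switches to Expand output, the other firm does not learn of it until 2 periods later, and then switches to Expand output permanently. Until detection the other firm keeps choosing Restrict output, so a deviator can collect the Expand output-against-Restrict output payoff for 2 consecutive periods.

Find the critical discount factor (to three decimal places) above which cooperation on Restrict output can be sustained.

0.609

Deviating for the 2 undetected periods gains 64−44 = 20 per period over cooperation, then loses 44−10 = 34 per period forever once punishment starts.
Gain: 20(1 + δ + … + δ^1); loss: 34·δ^2/(1−δ).
No profitable deviation ⇔ 20(1−δ^2) ≤ 34·δ^2, i.e. δ^2 ≥ 20/(20+34) = 10/27.
Hence δ ≥ (10/27)^(1/2) ≈ 0.609.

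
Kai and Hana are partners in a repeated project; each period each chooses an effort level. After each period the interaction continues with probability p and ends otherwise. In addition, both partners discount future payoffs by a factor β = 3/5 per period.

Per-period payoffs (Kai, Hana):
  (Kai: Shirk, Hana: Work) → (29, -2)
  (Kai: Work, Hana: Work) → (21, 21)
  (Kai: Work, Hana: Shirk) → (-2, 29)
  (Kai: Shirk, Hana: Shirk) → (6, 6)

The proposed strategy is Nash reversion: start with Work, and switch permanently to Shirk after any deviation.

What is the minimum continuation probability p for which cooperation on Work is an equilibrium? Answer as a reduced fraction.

Expected continuation weight on next period's payoff is β·p = 3/5·p, which plays the role of the discount factor.
Cooperation requires 3/5·p ≥ (29−21)/(29−6) = 8/23, hence p ≥ 40/69.

40/69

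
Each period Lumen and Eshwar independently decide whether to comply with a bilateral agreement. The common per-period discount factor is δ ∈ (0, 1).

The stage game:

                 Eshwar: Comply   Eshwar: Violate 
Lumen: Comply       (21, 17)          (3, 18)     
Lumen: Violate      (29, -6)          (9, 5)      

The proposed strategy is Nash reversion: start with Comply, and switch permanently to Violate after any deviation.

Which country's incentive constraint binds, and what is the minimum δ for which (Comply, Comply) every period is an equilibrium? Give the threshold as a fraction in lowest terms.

For Lumen: deviation gain 29−21 = 8, per-period punishment loss 21−9 = 12. IC gives δ ≥ 8/20 = 2/5.
For Eshwar: gain 1, loss 12 per period, so δ ≥ 1/13.
The tighter constraint is Lumen's, so cooperation needs δ ≥ 2/5.

Lumen; δ ≥ 2/5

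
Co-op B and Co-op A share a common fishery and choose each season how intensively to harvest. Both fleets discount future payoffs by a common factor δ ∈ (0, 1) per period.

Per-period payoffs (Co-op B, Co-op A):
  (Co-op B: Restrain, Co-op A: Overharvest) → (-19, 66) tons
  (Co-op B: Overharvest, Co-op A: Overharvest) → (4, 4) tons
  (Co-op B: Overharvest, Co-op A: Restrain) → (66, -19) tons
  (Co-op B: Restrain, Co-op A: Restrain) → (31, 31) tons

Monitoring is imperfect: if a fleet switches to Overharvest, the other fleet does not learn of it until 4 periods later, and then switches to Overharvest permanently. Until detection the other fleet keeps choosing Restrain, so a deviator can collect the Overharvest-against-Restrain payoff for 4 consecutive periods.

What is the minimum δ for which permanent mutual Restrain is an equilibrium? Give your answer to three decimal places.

The best deviation is to choose Overharvest for all 4 undetected periods, earning 66 each, then 4 forever once detected.
Deviation value: 66(1−δ^4)/(1−δ) + 4δ^4/(1−δ); cooperation value: 31/(1−δ).
IC: 31 ≥ 66(1−δ^4) + 4δ^4 = 66 − 62δ^4.
So δ^4 ≥ 35/62, giving δ ≥ (35/62)^(1/4) ≈ 0.867.

0.867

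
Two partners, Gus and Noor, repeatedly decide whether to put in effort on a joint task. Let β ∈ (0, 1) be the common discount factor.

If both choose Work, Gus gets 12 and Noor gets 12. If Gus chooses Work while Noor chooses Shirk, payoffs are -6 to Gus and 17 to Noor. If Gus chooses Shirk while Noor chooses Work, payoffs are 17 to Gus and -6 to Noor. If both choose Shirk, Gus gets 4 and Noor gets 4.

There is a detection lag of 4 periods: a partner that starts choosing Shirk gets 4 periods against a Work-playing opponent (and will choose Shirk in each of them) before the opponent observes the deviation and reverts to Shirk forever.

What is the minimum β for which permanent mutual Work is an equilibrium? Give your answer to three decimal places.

A deviator earns 17 for 4 periods, then 4 forever; cooperating earns 12 forever. Multiplying the IC by (1−β):
12 ≥ 17(1−β^4) + 4β^4, so 13·β^4 ≥ 5 and β^4 ≥ 5/13.
β ≥ (5/13)^(1/4) ≈ 0.788.

0.788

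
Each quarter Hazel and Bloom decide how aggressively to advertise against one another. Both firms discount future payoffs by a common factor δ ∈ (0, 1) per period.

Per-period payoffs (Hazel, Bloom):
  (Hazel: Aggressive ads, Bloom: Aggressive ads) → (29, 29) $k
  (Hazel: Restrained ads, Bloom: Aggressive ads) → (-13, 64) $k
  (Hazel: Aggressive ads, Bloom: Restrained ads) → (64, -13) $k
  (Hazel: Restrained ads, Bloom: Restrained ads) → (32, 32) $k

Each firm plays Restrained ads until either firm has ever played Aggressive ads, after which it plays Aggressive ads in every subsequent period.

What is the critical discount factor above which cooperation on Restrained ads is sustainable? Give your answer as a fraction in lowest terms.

32/35

Under grim trigger the critical discount factor is (T−C)/(T−P) with T = 64, C = 32, P = 29.
δ* = (64−32)/(64−29) = 32/35.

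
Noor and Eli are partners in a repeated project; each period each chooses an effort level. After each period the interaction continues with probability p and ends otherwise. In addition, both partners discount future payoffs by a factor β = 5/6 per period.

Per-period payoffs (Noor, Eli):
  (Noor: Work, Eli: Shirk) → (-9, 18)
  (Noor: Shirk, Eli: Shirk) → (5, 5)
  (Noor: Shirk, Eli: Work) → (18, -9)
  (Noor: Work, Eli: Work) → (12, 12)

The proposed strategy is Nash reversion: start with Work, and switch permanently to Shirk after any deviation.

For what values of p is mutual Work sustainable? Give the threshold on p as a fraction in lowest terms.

36/65

With continuation probability p and discount β, the effective per-period discount factor is βp.
Grim-trigger IC: βp ≥ (18−12)/(18−5) = 6/13.
So p ≥ (6/13)/(5/6) = 36/65.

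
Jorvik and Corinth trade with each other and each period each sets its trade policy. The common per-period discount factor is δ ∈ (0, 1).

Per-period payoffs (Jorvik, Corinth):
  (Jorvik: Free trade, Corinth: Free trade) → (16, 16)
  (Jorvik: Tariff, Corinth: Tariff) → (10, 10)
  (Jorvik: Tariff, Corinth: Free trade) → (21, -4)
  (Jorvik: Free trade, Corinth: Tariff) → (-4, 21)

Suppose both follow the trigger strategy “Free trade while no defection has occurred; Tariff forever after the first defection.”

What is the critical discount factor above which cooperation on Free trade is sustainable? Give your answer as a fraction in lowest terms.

5/11

16/(1−δ) ≥ 21 + 10δ/(1−δ)
16 ≥ 21 − 11δ
δ ≥ 5/11.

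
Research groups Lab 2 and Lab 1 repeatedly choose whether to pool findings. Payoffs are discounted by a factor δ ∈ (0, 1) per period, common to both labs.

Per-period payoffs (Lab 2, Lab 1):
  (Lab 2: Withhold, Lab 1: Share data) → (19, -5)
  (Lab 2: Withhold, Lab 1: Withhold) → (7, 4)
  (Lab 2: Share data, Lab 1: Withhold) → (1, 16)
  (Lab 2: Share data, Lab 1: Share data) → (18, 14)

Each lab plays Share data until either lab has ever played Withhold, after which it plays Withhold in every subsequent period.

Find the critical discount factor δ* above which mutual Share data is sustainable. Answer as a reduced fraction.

1/6

For Lab 2: deviation gain 19−18 = 1, per-period punishment loss 18−7 = 11. IC gives δ ≥ 1/12.
For Lab 1: gain 2, loss 10 per period, so δ ≥ 2/12 = 1/6.
The tighter constraint is Lab 1's, so cooperation needs δ ≥ 1/6.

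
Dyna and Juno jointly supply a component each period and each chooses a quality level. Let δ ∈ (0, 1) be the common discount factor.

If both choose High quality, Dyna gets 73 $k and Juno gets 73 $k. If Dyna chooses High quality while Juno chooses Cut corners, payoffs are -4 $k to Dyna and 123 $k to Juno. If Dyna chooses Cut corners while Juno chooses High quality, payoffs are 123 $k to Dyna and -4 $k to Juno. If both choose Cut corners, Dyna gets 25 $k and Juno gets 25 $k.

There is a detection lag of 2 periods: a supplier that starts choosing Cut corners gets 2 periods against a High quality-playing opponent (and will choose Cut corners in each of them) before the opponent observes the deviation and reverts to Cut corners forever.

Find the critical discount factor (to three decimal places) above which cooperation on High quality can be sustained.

Deviating for the 2 undetected periods gains 123−73 = 50 per period over cooperation, then loses 73−25 = 48 per period forever once punishment starts.
Gain: 50(1 + δ + … + δ^1); loss: 48·δ^2/(1−δ).
No profitable deviation ⇔ 50(1−δ^2) ≤ 48·δ^2, i.e. δ^2 ≥ 50/(50+48) = 25/49.
Hence δ ≥ (25/49)^(1/2) ≈ 0.714.

0.714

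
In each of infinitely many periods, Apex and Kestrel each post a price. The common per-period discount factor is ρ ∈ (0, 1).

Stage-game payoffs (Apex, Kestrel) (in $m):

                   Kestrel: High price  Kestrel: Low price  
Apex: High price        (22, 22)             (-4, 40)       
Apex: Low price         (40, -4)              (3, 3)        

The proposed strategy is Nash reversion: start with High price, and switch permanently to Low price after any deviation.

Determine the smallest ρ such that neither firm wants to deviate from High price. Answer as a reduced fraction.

22/(1−ρ) ≥ 40 + 3ρ/(1−ρ)
22 ≥ 40 − 37ρ
ρ ≥ 18/37.

18/37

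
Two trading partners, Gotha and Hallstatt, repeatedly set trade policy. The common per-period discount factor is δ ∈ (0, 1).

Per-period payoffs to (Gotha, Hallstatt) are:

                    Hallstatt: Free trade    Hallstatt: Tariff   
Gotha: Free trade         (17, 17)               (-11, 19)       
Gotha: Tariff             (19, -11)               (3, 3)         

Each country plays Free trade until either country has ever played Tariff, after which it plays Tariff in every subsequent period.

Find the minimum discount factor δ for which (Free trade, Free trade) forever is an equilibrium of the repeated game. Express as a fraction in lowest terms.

One-period gain from deviating is 19 − 17 = 2. The loss is 17 − 3 = 14 in every subsequent period, with present value 14·δ/(1−δ).
Deviation is unprofitable when 14·δ/(1−δ) ≥ 2, i.e. δ/(1−δ) ≥ 1/7.
Equivalently δ ≥ 2/(2+14) = 1/8.

1/8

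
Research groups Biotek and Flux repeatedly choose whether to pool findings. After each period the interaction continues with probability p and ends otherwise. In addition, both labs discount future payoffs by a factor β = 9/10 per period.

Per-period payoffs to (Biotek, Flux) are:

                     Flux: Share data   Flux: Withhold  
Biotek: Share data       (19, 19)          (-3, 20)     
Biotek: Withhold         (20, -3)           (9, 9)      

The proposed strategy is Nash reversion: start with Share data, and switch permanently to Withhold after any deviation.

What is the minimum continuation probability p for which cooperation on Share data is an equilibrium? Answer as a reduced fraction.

10/99

Expected continuation weight on next period's payoff is β·p = 9/10·p, which plays the role of the discount factor.
Cooperation requires 9/10·p ≥ (20−19)/(20−9) = 1/11, hence p ≥ 10/99.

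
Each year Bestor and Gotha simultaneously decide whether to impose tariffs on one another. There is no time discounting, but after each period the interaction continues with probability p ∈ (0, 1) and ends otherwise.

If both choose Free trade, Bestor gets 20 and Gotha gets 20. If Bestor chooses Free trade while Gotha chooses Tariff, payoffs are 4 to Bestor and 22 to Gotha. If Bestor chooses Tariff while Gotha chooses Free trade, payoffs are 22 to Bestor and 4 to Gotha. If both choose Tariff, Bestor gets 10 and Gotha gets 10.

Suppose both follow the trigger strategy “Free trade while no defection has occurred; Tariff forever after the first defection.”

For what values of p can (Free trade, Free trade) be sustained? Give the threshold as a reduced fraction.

Expected cooperation value is 20 + p·20 + p²·20 + … = 20/(1−p); deviation gives 22 + p·10/(1−p).
20 ≥ 22(1−p) + 10p ⇒ 12p ≥ 2 ⇒ p ≥ 2/12 = 1/6.

1/6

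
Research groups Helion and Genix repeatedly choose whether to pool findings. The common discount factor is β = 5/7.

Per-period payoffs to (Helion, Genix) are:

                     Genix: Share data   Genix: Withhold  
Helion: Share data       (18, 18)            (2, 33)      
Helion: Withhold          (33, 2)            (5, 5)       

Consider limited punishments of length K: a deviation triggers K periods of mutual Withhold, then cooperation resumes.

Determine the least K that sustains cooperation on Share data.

IC: β(1−β^K)/(1−β) ≥ (33−18)/(18−5) = 15/13.
With β = 5/7: need 1 − β^K ≥ 15/13·(1−5/7)/(5/7), i.e. β^K ≤ 0.5385.
Since (5/7)^1 = 0.7143 and (5/7)^2 = 0.5102, the smallest such K is 2.

2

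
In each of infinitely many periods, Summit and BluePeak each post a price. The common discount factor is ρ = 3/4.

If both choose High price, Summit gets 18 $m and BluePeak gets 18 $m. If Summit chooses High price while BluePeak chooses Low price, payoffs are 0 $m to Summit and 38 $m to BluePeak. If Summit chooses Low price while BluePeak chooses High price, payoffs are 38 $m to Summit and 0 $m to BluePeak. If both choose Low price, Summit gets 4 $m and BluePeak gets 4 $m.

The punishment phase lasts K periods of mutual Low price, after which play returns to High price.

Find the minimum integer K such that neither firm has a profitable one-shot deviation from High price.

3

Need Σ_{k=1}^{K} ρ^k ≥ (38−18)/(18−4) = 1.4286 at ρ = 3/4.
At K = 2 the sum is 1.3125 < 1.4286; at K = 3 it is 1.7344 ≥ 1.4286.
So the minimum punishment length is K = 3.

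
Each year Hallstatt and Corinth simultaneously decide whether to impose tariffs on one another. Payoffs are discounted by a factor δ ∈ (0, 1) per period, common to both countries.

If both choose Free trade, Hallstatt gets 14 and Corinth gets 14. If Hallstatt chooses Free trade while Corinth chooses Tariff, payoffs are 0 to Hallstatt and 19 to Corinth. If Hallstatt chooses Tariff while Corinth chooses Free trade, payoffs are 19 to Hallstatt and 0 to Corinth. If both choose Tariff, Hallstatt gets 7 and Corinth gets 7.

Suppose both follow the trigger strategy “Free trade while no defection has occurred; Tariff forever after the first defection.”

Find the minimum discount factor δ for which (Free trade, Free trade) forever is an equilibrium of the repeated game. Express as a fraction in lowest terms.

5/12

14/(1−δ) ≥ 19 + 7δ/(1−δ)
14 ≥ 19 − 12δ
δ ≥ 5/12.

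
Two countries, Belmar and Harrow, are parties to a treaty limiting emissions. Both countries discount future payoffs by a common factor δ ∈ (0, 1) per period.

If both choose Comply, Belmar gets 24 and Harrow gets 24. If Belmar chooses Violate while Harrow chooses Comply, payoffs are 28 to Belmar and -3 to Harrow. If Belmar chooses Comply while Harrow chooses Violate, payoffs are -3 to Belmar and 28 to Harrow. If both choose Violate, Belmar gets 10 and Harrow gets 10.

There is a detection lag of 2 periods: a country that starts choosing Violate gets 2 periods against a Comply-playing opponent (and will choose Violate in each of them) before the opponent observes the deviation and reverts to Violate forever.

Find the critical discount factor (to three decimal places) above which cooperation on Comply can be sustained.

0.471

The best deviation is to choose Violate for all 2 undetected periods, earning 28 each, then 10 forever once detected.
Deviation value: 28(1−δ^2)/(1−δ) + 10δ^2/(1−δ); cooperation value: 24/(1−δ).
IC: 24 ≥ 28(1−δ^2) + 10δ^2 = 28 − 18δ^2.
So δ^2 ≥ 4/18 = 2/9, giving δ ≥ (2/9)^(1/2) ≈ 0.471.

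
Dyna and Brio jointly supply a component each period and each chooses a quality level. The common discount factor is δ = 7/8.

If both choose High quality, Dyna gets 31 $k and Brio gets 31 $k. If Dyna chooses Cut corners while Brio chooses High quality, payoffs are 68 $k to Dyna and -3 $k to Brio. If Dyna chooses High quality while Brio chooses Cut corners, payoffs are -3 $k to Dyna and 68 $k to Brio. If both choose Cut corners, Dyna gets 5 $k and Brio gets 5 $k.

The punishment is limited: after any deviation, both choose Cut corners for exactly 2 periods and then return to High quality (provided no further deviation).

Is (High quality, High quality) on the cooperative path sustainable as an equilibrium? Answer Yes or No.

Yes

IC: δ+…+δ^2 ≥ (68−31)/(31−5) = 37/26.
At δ = 7/8: partial sum = 1.6406 ≥ 1.4231. Cooperation sustainable.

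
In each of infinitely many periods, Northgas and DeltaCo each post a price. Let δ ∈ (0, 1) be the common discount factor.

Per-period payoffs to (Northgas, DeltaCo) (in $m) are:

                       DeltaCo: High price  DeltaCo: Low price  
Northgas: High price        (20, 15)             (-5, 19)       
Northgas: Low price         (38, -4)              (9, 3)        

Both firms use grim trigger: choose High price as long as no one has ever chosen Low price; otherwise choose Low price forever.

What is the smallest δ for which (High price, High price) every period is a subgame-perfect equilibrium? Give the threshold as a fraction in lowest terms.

18/29

For Northgas: deviation gain 38−20 = 18, per-period punishment loss 20−9 = 11. IC gives δ ≥ 18/29.
For DeltaCo: gain 4, loss 12 per period, so δ ≥ 4/16 = 1/4.
The tighter constraint is Northgas's, so cooperation needs δ ≥ 18/29.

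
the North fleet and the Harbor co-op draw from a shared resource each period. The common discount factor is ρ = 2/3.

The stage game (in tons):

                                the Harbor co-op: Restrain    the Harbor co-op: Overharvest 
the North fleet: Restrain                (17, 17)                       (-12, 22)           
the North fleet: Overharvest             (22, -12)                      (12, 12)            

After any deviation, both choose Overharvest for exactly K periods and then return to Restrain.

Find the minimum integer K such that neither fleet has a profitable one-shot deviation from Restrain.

2

No profitable deviation requires (17−12)(ρ+…+ρ^K) ≥ 22−17, i.e. ρ+…+ρ^K ≥ 1 ≈ 1.0000.
With ρ = 2/3, the partial sums are K=1: 0.6667, K=2: 1.1111.
K = 2 is the first length at which the sum reaches 1.0000.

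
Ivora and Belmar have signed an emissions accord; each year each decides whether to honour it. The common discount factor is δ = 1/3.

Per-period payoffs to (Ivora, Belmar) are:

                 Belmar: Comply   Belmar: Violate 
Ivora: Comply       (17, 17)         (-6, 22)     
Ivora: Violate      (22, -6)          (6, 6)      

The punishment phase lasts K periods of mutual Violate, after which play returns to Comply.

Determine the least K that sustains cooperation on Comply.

3

No profitable deviation requires (17−6)(δ+…+δ^K) ≥ 22−17, i.e. δ+…+δ^K ≥ 5/11 ≈ 0.4545.
With δ = 1/3, the partial sums are K=1: 0.3333, K=2: 0.4444, K=3: 0.4815.
K = 3 is the first length at which the sum reaches 0.4545.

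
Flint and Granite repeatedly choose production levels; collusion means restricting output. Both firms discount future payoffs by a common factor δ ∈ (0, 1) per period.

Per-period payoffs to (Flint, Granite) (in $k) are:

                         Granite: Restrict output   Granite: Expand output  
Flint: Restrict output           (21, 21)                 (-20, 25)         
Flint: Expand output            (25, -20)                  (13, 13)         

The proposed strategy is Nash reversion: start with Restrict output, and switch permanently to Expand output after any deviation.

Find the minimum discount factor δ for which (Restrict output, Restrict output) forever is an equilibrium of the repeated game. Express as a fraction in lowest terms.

1/3

Cooperation forever yields 21 each period: 21/(1−δ).
Deviating yields 25 once, then 13 forever: 25 + 13δ/(1−δ).
No profitable deviation requires 21/(1−δ) ≥ 25 + 13δ/(1−δ).
Multiplying by (1−δ): 21 ≥ 25(1−δ) + 13δ = 25 − 12δ.
So 12δ ≥ 4, i.e. δ ≥ 4/12 = 1/3.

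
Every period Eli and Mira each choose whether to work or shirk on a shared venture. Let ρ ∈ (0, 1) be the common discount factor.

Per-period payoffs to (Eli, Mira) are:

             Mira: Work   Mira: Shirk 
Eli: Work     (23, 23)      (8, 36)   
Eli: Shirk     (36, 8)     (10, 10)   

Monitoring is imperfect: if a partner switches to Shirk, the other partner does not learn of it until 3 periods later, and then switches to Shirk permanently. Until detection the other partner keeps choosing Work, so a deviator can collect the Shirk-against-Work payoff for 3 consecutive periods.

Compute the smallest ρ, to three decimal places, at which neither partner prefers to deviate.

0.794

The best deviation is to choose Shirk for all 3 undetected periods, earning 36 each, then 10 forever once detected.
Deviation value: 36(1−ρ^3)/(1−ρ) + 10ρ^3/(1−ρ); cooperation value: 23/(1−ρ).
IC: 23 ≥ 36(1−ρ^3) + 10ρ^3 = 36 − 26ρ^3.
So ρ^3 ≥ 13/26 = 1/2, giving ρ ≥ (1/2)^(1/3) ≈ 0.794.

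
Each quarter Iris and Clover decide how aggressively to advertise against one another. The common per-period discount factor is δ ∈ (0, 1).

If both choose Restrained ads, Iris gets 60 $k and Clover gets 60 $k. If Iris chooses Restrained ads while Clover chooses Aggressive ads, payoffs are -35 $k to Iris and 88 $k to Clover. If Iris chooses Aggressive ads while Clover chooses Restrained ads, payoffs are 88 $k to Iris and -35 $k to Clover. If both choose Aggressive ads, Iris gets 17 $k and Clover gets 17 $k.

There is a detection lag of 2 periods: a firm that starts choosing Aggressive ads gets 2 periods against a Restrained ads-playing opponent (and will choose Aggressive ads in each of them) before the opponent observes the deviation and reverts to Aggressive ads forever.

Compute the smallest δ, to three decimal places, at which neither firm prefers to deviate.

0.628

The best deviation is to choose Aggressive ads for all 2 undetected periods, earning 88 each, then 17 forever once detected.
Deviation value: 88(1−δ^2)/(1−δ) + 17δ^2/(1−δ); cooperation value: 60/(1−δ).
IC: 60 ≥ 88(1−δ^2) + 17δ^2 = 88 − 71δ^2.
So δ^2 ≥ 28/71, giving δ ≥ (28/71)^(1/2) ≈ 0.628.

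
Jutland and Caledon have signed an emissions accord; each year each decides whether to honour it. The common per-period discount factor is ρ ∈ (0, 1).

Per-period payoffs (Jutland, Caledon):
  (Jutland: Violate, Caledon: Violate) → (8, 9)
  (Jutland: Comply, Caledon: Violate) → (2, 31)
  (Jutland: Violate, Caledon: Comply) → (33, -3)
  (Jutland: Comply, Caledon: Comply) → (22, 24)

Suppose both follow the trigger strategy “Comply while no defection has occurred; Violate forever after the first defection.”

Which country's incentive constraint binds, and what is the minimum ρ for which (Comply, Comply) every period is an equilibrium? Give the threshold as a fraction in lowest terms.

For Jutland: deviation gain 33−22 = 11, per-period punishment loss 22−8 = 14. IC gives ρ ≥ 11/25.
For Caledon: gain 7, loss 15 per period, so ρ ≥ 7/22.
The tighter constraint is Jutland's, so cooperation needs ρ ≥ 11/25.

Jutland; ρ ≥ 11/25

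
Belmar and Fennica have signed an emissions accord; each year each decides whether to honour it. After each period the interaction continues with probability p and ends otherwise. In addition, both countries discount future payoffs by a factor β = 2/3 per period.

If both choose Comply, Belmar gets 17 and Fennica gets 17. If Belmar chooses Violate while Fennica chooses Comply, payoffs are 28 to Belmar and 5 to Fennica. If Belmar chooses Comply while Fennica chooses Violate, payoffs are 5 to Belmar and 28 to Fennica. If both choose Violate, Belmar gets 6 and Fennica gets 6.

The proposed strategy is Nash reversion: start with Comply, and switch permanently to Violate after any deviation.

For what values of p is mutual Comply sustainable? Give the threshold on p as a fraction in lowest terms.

3/4

With continuation probability p and discount β, the effective per-period discount factor is βp.
Grim-trigger IC: βp ≥ (28−17)/(28−6) = 1/2.
So p ≥ (1/2)/(2/3) = 3/4.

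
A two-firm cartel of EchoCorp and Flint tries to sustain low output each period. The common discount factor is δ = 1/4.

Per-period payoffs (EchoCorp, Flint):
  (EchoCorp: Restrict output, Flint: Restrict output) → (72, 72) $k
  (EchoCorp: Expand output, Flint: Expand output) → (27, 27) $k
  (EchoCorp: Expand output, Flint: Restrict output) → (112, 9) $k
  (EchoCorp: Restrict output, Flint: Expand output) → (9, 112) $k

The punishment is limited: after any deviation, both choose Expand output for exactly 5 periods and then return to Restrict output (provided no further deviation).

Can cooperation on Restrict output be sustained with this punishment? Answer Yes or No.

No

A one-shot deviation gives 112 now, then 27 for 5 periods, then back to 72.
Gain from deviating: (112−72) today; loss: (72−27) in each of the next 5 periods.
No-deviation condition: (72−27)(δ+…+δ^5) ≥ 112−72, i.e. δ+…+δ^5 ≥ 8/9.
At δ = 1/4: δ+…+δ^5 = 0.3330 < 0.8889.
So cooperation is not sustainable.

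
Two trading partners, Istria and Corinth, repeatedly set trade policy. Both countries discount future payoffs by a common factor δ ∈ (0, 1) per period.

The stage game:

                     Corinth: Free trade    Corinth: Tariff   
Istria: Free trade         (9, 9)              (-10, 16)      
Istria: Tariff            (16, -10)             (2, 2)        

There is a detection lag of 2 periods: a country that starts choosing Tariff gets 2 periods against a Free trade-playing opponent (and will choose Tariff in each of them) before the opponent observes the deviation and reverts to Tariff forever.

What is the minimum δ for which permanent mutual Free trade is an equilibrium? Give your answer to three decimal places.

The best deviation is to choose Tariff for all 2 undetected periods, earning 16 each, then 2 forever once detected.
Deviation value: 16(1−δ^2)/(1−δ) + 2δ^2/(1−δ); cooperation value: 9/(1−δ).
IC: 9 ≥ 16(1−δ^2) + 2δ^2 = 16 − 14δ^2.
So δ^2 ≥ 7/14 = 1/2, giving δ ≥ (1/2)^(1/2) ≈ 0.707.

0.707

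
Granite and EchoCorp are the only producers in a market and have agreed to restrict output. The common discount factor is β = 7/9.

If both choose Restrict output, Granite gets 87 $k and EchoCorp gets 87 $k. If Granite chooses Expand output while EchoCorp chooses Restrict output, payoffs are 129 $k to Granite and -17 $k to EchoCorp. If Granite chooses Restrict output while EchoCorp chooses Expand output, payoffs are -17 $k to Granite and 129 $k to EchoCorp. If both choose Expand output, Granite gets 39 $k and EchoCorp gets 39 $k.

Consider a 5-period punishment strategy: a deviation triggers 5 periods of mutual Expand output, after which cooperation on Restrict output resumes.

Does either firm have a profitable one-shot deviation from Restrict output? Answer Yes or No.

No

IC: β+…+β^5 ≥ (129−87)/(87−39) = 7/8.
At β = 7/9: partial sum = 2.5038 ≥ 0.8750. Cooperation sustainable.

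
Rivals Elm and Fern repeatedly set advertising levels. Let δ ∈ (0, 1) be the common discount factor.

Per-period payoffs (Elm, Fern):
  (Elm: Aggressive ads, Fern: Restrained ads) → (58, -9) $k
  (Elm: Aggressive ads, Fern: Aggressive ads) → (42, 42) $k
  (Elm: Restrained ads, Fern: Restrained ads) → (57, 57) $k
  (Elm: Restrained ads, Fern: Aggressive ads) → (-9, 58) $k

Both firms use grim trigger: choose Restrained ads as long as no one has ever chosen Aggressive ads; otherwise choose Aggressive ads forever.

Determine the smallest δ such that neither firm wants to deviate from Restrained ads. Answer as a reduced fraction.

Under grim trigger the critical discount factor is (T−C)/(T−P) with T = 58, C = 57, P = 42.
δ* = (58−57)/(58−42) = 1/16.

1/16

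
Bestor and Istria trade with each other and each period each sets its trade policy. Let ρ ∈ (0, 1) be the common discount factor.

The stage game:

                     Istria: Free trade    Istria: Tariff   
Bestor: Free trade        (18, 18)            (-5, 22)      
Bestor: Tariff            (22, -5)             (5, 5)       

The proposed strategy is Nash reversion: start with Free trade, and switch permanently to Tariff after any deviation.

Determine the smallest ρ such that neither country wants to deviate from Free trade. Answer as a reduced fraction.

One-period gain from deviating is 22 − 18 = 4. The loss is 18 − 5 = 13 in every subsequent period, with present value 13·ρ/(1−ρ).
Deviation is unprofitable when 13·ρ/(1−ρ) ≥ 4, i.e. ρ/(1−ρ) ≥ 4/13.
Equivalently ρ ≥ 4/(4+13) = 4/17.

4/17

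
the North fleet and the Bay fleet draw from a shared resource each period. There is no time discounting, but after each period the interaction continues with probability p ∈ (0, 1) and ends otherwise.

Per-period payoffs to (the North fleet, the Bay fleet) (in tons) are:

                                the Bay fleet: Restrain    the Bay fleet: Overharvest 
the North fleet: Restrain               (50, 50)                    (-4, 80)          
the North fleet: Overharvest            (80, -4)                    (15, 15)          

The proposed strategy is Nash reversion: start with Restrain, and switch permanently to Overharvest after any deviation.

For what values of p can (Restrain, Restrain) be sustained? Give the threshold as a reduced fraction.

6/13

Expected cooperation value is 50 + p·50 + p²·50 + … = 50/(1−p); deviation gives 80 + p·15/(1−p).
50 ≥ 80(1−p) + 15p ⇒ 65p ≥ 30 ⇒ p ≥ 30/65 = 6/13.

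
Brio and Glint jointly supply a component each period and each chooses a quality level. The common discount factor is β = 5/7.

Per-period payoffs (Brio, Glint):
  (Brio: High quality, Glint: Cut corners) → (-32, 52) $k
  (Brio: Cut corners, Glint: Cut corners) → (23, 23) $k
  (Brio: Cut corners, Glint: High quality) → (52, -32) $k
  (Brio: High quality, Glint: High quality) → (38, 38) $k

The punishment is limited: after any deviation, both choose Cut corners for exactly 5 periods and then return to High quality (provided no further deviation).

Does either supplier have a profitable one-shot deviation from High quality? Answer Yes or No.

Comparing payoff streams over the 6 periods until play realigns: cooperate → 38(1+β+…+β^5); deviate → 52 + 23(β+…+β^5).
Cooperation is sustained iff (38−23)(β+…+β^5) ≥ 52−38.
β+…+β^5 = 5/7·(1−(5/7)^5)/(1−5/7) = 2.0352, and (52−38)/(38−23) = 0.9333.
2.0352 ≥ 0.9333, so cooperation is sustainable.

No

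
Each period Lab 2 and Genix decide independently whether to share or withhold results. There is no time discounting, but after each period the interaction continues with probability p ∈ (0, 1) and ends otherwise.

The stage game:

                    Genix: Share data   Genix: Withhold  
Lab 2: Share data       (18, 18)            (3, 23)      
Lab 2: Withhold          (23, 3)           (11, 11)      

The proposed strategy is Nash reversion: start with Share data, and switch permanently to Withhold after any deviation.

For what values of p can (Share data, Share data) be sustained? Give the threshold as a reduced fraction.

With no time discounting, the continuation probability p plays the role of the discount factor.
Grim-trigger IC: 18/(1−p) ≥ 23 + 11p/(1−p) ⇒ p ≥ (23−18)/(23−11) = 5/12.

5/12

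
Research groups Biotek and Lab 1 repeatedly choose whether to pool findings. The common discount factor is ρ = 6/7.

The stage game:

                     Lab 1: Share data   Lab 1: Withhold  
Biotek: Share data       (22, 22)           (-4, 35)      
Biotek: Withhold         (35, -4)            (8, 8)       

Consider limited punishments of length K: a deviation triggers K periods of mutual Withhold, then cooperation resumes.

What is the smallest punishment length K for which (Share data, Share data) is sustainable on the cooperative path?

Need Σ_{k=1}^{K} ρ^k ≥ (35−22)/(22−8) = 0.9286 at ρ = 6/7.
At K = 1 the sum is 0.8571 < 0.9286; at K = 2 it is 1.5918 ≥ 0.9286.
So the minimum punishment length is K = 2.

2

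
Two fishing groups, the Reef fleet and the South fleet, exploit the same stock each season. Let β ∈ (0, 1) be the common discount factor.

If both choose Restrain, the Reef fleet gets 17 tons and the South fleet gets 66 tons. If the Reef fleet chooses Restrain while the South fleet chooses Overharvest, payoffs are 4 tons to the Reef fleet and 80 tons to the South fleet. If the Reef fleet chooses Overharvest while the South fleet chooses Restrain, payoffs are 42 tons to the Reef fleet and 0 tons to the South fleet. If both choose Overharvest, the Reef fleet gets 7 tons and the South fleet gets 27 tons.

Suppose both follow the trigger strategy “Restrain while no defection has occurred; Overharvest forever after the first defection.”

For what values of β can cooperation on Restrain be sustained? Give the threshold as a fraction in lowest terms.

5/7

For the Reef fleet: deviation gain 42−17 = 25, per-period punishment loss 17−7 = 10. IC gives β ≥ 25/35 = 5/7.
For the South fleet: gain 14, loss 39 per period, so β ≥ 14/53.
The tighter constraint is the Reef fleet's, so cooperation needs β ≥ 5/7.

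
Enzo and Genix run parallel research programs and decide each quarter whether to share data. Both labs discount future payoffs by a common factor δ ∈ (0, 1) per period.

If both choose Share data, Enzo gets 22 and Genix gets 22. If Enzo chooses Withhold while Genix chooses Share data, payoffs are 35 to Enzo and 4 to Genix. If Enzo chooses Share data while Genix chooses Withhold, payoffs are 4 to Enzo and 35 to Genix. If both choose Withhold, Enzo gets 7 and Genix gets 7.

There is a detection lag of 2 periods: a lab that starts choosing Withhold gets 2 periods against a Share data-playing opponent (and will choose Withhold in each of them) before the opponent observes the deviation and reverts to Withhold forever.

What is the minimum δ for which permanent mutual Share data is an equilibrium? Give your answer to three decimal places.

The best deviation is to choose Withhold for all 2 undetected periods, earning 35 each, then 7 forever once detected.
Deviation value: 35(1−δ^2)/(1−δ) + 7δ^2/(1−δ); cooperation value: 22/(1−δ).
IC: 22 ≥ 35(1−δ^2) + 7δ^2 = 35 − 28δ^2.
So δ^2 ≥ 13/28, giving δ ≥ (13/28)^(1/2) ≈ 0.681.

0.681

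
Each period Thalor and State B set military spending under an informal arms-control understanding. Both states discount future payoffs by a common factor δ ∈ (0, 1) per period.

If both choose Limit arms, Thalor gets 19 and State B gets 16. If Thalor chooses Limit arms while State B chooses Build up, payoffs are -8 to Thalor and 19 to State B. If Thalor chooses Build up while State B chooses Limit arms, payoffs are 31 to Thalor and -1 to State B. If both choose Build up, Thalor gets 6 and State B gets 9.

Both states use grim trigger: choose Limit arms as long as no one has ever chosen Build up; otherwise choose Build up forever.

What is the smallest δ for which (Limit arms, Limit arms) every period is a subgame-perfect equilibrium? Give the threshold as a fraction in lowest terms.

For Thalor: deviation gain 31−19 = 12, per-period punishment loss 19−6 = 13. IC gives δ ≥ 12/25.
For State B: gain 3, loss 7 per period, so δ ≥ 3/10.
The tighter constraint is Thalor's, so cooperation needs δ ≥ 12/25.

12/25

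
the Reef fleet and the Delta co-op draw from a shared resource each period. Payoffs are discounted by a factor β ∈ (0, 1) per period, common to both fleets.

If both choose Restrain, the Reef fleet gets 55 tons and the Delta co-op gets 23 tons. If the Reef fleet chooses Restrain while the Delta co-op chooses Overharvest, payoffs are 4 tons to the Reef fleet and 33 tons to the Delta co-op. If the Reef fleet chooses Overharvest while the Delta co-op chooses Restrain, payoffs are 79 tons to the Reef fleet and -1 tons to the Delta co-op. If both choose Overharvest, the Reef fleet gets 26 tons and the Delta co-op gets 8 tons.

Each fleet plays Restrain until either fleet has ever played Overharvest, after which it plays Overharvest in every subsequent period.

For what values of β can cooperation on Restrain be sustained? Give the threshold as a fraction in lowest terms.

24/53

For the Reef fleet: deviation gain 79−55 = 24, per-period punishment loss 55−26 = 29. IC gives β ≥ 24/53.
For the Delta co-op: gain 10, loss 15 per period, so β ≥ 10/25 = 2/5.
The tighter constraint is the Reef fleet's, so cooperation needs β ≥ 24/53.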